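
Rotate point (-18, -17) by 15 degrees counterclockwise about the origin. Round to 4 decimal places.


x' = -18*cos(15) - -17*sin(15) = -12.9867
y' = -18*sin(15) + -17*cos(15) = -21.0795

(-12.9867, -21.0795)


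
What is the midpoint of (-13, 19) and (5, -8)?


Midpoint = ((-13+5)/2, (19+-8)/2) = (-4, 5.5)

(-4, 5.5)


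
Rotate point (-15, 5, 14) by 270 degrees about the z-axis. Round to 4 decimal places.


x' = -15*cos(270) - 5*sin(270) = 5
y' = -15*sin(270) + 5*cos(270) = 15
z' = 14

(5, 15, 14)


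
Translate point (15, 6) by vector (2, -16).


Translation: (x+dx, y+dy) = (15+2, 6+-16) = (17, -10)

(17, -10)


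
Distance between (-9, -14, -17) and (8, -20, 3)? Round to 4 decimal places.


d = sqrt((8--9)^2 + (-20--14)^2 + (3--17)^2) = 26.9258

26.9258


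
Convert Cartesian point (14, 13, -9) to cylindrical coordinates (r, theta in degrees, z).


r = sqrt(14^2 + 13^2) = 19.105
theta = atan2(13, 14) = 42.8789 deg
z = -9

r = 19.105, theta = 42.8789 deg, z = -9


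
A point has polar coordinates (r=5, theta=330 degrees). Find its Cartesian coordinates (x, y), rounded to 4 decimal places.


x = 5 * cos(330) = 4.3301
y = 5 * sin(330) = -2.5

(4.3301, -2.5)


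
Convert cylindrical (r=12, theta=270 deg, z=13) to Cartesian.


x = 12 * cos(270) = 0
y = 12 * sin(270) = -12
z = 13

(0, -12, 13)


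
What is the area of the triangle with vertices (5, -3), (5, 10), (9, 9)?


Area = |x1(y2-y3) + x2(y3-y1) + x3(y1-y2)| / 2
= |5*(10-9) + 5*(9--3) + 9*(-3-10)| / 2
= 26

26


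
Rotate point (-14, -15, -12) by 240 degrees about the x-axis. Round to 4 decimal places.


x' = -14
y' = -15*cos(240) - -12*sin(240) = -2.8923
z' = -15*sin(240) + -12*cos(240) = 18.9904

(-14, -2.8923, 18.9904)


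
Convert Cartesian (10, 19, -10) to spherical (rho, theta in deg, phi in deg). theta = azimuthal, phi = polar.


rho = sqrt(10^2 + 19^2 + (-10)^2) = 23.6854
theta = atan2(19, 10) = 62.2415 deg
phi = acos(-10/23.6854) = 114.9736 deg

rho = 23.6854, theta = 62.2415 deg, phi = 114.9736 deg


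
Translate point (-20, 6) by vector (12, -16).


Translation: (x+dx, y+dy) = (-20+12, 6+-16) = (-8, -10)

(-8, -10)


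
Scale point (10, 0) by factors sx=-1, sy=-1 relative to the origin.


Scaling: (x*sx, y*sy) = (10*-1, 0*-1) = (-10, 0)

(-10, 0)


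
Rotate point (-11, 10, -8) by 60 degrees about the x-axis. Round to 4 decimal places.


x' = -11
y' = 10*cos(60) - -8*sin(60) = 11.9282
z' = 10*sin(60) + -8*cos(60) = 4.6603

(-11, 11.9282, 4.6603)


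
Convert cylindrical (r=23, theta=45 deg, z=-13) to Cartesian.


x = 23 * cos(45) = 16.2635
y = 23 * sin(45) = 16.2635
z = -13

(16.2635, 16.2635, -13)


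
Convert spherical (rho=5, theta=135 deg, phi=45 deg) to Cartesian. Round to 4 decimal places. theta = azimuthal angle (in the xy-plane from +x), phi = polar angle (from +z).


x = 5 * sin(45) * cos(135) = -2.5
y = 5 * sin(45) * sin(135) = 2.5
z = 5 * cos(45) = 3.5355

(-2.5, 2.5, 3.5355)


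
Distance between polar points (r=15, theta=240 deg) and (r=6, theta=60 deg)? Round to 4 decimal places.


d = sqrt(r1^2 + r2^2 - 2*r1*r2*cos(t2-t1))
d = sqrt(15^2 + 6^2 - 2*15*6*cos(60-240)) = 21

21


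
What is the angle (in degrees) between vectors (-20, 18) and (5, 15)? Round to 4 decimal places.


dot = -20*5 + 18*15 = 170
|u| = 26.9072, |v| = 15.8114
cos(angle) = 0.3996
angle = 66.4477 degrees

66.4477 degrees


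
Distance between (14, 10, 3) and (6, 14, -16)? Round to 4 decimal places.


d = sqrt((6-14)^2 + (14-10)^2 + (-16-3)^2) = 21

21


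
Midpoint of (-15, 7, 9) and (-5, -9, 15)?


Midpoint = ((-15+-5)/2, (7+-9)/2, (9+15)/2) = (-10, -1, 12)

(-10, -1, 12)


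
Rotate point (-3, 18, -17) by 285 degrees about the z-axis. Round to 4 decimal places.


x' = -3*cos(285) - 18*sin(285) = 16.6102
y' = -3*sin(285) + 18*cos(285) = 7.5565
z' = -17

(16.6102, 7.5565, -17)


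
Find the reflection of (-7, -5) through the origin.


Reflection through origin: (x, y) -> (-x, -y)
(-7, -5) -> (7, 5)

(7, 5)


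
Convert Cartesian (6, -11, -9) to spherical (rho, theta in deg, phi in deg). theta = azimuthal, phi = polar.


rho = sqrt(6^2 + (-11)^2 + (-9)^2) = 15.4272
theta = atan2(-11, 6) = 298.6105 deg
phi = acos(-9/15.4272) = 125.6889 deg

rho = 15.4272, theta = 298.6105 deg, phi = 125.6889 deg


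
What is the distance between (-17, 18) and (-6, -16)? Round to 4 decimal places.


d = sqrt((-6--17)^2 + (-16-18)^2) = 35.7351

35.7351


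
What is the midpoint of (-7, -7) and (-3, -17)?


Midpoint = ((-7+-3)/2, (-7+-17)/2) = (-5, -12)

(-5, -12)


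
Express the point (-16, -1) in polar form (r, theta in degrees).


r = sqrt((-16)^2 + (-1)^2) = 16.0312
theta = atan2(-1, -16) = 183.5763 degrees

r = 16.0312, theta = 183.5763 degrees


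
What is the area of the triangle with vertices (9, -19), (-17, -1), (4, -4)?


Area = |x1(y2-y3) + x2(y3-y1) + x3(y1-y2)| / 2
= |9*(-1--4) + -17*(-4--19) + 4*(-19--1)| / 2
= 150

150


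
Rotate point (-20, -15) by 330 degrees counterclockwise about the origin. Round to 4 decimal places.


x' = -20*cos(330) - -15*sin(330) = -24.8205
y' = -20*sin(330) + -15*cos(330) = -2.9904

(-24.8205, -2.9904)


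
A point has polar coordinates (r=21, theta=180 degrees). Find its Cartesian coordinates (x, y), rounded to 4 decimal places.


x = 21 * cos(180) = -21
y = 21 * sin(180) = 0

(-21, 0)


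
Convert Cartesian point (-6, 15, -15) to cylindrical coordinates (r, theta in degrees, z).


r = sqrt((-6)^2 + 15^2) = 16.1555
theta = atan2(15, -6) = 111.8014 deg
z = -15

r = 16.1555, theta = 111.8014 deg, z = -15


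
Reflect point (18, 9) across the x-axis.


Reflection across x-axis: (x, y) -> (x, -y)
(18, 9) -> (18, -9)

(18, -9)


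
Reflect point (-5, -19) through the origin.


Reflection through origin: (x, y) -> (-x, -y)
(-5, -19) -> (5, 19)

(5, 19)


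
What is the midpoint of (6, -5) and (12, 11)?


Midpoint = ((6+12)/2, (-5+11)/2) = (9, 3)

(9, 3)


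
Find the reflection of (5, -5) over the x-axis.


Reflection across x-axis: (x, y) -> (x, -y)
(5, -5) -> (5, 5)

(5, 5)


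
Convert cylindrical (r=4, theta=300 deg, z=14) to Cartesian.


x = 4 * cos(300) = 2
y = 4 * sin(300) = -3.4641
z = 14

(2, -3.4641, 14)


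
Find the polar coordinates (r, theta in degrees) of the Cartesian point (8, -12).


r = sqrt(8^2 + (-12)^2) = 14.4222
theta = atan2(-12, 8) = 303.6901 degrees

r = 14.4222, theta = 303.6901 degrees


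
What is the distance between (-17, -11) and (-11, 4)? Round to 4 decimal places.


d = sqrt((-11--17)^2 + (4--11)^2) = 16.1555

16.1555


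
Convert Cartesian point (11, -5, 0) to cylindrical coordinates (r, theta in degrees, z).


r = sqrt(11^2 + (-5)^2) = 12.083
theta = atan2(-5, 11) = 335.556 deg
z = 0

r = 12.083, theta = 335.556 deg, z = 0


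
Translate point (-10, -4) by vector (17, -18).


Translation: (x+dx, y+dy) = (-10+17, -4+-18) = (7, -22)

(7, -22)


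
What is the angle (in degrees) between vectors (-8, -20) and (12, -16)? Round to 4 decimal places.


dot = -8*12 + -20*-16 = 224
|u| = 21.5407, |v| = 20
cos(angle) = 0.5199
angle = 58.6713 degrees

58.6713 degrees


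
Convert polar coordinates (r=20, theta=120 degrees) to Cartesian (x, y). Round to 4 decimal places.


x = 20 * cos(120) = -10
y = 20 * sin(120) = 17.3205

(-10, 17.3205)


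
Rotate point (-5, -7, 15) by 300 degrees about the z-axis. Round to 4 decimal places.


x' = -5*cos(300) - -7*sin(300) = -8.5622
y' = -5*sin(300) + -7*cos(300) = 0.8301
z' = 15

(-8.5622, 0.8301, 15)


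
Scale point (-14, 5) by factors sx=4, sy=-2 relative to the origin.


Scaling: (x*sx, y*sy) = (-14*4, 5*-2) = (-56, -10)

(-56, -10)


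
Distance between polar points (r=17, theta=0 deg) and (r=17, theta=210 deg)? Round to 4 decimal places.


d = sqrt(r1^2 + r2^2 - 2*r1*r2*cos(t2-t1))
d = sqrt(17^2 + 17^2 - 2*17*17*cos(210-0)) = 32.8415

32.8415


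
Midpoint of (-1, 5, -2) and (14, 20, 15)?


Midpoint = ((-1+14)/2, (5+20)/2, (-2+15)/2) = (6.5, 12.5, 6.5)

(6.5, 12.5, 6.5)


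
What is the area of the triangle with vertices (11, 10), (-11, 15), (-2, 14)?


Area = |x1(y2-y3) + x2(y3-y1) + x3(y1-y2)| / 2
= |11*(15-14) + -11*(14-10) + -2*(10-15)| / 2
= 11.5

11.5


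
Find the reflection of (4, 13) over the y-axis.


Reflection across y-axis: (x, y) -> (-x, y)
(4, 13) -> (-4, 13)

(-4, 13)


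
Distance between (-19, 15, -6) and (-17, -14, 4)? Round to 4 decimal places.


d = sqrt((-17--19)^2 + (-14-15)^2 + (4--6)^2) = 30.7409

30.7409


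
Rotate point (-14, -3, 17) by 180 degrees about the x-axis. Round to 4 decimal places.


x' = -14
y' = -3*cos(180) - 17*sin(180) = 3
z' = -3*sin(180) + 17*cos(180) = -17

(-14, 3, -17)


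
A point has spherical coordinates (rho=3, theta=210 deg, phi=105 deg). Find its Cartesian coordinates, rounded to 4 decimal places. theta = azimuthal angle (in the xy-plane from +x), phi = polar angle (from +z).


x = 3 * sin(105) * cos(210) = -2.5095
y = 3 * sin(105) * sin(210) = -1.4489
z = 3 * cos(105) = -0.7765

(-2.5095, -1.4489, -0.7765)


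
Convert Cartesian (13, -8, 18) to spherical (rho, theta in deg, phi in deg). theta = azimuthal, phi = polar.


rho = sqrt(13^2 + (-8)^2 + 18^2) = 23.6008
theta = atan2(-8, 13) = 328.3925 deg
phi = acos(18/23.6008) = 40.2986 deg

rho = 23.6008, theta = 328.3925 deg, phi = 40.2986 deg


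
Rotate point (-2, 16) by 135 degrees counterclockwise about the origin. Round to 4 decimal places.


x' = -2*cos(135) - 16*sin(135) = -9.8995
y' = -2*sin(135) + 16*cos(135) = -12.7279

(-9.8995, -12.7279)


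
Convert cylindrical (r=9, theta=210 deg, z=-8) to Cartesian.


x = 9 * cos(210) = -7.7942
y = 9 * sin(210) = -4.5
z = -8

(-7.7942, -4.5, -8)


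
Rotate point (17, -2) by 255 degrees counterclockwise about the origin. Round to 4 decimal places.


x' = 17*cos(255) - -2*sin(255) = -6.3318
y' = 17*sin(255) + -2*cos(255) = -15.9031

(-6.3318, -15.9031)


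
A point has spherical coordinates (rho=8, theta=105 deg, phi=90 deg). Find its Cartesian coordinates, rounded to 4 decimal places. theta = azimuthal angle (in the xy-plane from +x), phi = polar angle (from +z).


x = 8 * sin(90) * cos(105) = -2.0706
y = 8 * sin(90) * sin(105) = 7.7274
z = 8 * cos(90) = 0

(-2.0706, 7.7274, 0)


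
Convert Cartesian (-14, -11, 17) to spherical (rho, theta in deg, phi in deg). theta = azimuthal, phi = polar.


rho = sqrt((-14)^2 + (-11)^2 + 17^2) = 24.6171
theta = atan2(-11, -14) = 218.1572 deg
phi = acos(17/24.6171) = 46.3241 deg

rho = 24.6171, theta = 218.1572 deg, phi = 46.3241 deg


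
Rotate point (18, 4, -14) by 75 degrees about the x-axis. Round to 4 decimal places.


x' = 18
y' = 4*cos(75) - -14*sin(75) = 14.5582
z' = 4*sin(75) + -14*cos(75) = 0.2402

(18, 14.5582, 0.2402)


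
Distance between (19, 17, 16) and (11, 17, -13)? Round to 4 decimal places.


d = sqrt((11-19)^2 + (17-17)^2 + (-13-16)^2) = 30.0832

30.0832


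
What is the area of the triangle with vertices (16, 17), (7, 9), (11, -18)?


Area = |x1(y2-y3) + x2(y3-y1) + x3(y1-y2)| / 2
= |16*(9--18) + 7*(-18-17) + 11*(17-9)| / 2
= 137.5

137.5


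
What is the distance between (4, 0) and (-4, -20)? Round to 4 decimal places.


d = sqrt((-4-4)^2 + (-20-0)^2) = 21.5407

21.5407


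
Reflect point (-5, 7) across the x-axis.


Reflection across x-axis: (x, y) -> (x, -y)
(-5, 7) -> (-5, -7)

(-5, -7)


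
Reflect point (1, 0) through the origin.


Reflection through origin: (x, y) -> (-x, -y)
(1, 0) -> (-1, 0)

(-1, 0)


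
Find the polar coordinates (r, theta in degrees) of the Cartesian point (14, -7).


r = sqrt(14^2 + (-7)^2) = 15.6525
theta = atan2(-7, 14) = 333.4349 degrees

r = 15.6525, theta = 333.4349 degrees


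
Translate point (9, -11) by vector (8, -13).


Translation: (x+dx, y+dy) = (9+8, -11+-13) = (17, -24)

(17, -24)


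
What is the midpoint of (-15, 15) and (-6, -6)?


Midpoint = ((-15+-6)/2, (15+-6)/2) = (-10.5, 4.5)

(-10.5, 4.5)


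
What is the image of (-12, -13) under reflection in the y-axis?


Reflection across y-axis: (x, y) -> (-x, y)
(-12, -13) -> (12, -13)

(12, -13)


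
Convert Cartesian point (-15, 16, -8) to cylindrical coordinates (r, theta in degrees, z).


r = sqrt((-15)^2 + 16^2) = 21.9317
theta = atan2(16, -15) = 133.1524 deg
z = -8

r = 21.9317, theta = 133.1524 deg, z = -8


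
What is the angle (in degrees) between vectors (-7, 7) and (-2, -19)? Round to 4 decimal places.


dot = -7*-2 + 7*-19 = -119
|u| = 9.8995, |v| = 19.105
cos(angle) = -0.6292
angle = 128.991 degrees

128.991 degrees


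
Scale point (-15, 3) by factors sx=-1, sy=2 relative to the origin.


Scaling: (x*sx, y*sy) = (-15*-1, 3*2) = (15, 6)

(15, 6)


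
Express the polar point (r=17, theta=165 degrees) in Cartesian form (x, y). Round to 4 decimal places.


x = 17 * cos(165) = -16.4207
y = 17 * sin(165) = 4.3999

(-16.4207, 4.3999)


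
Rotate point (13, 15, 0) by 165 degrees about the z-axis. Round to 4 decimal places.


x' = 13*cos(165) - 15*sin(165) = -16.4393
y' = 13*sin(165) + 15*cos(165) = -11.1242
z' = 0

(-16.4393, -11.1242, 0)


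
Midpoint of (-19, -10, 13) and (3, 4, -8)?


Midpoint = ((-19+3)/2, (-10+4)/2, (13+-8)/2) = (-8, -3, 2.5)

(-8, -3, 2.5)


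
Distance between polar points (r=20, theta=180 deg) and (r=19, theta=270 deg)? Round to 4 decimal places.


d = sqrt(r1^2 + r2^2 - 2*r1*r2*cos(t2-t1))
d = sqrt(20^2 + 19^2 - 2*20*19*cos(270-180)) = 27.5862

27.5862


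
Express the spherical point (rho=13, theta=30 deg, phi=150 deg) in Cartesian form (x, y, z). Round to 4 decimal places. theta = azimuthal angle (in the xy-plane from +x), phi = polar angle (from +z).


x = 13 * sin(150) * cos(30) = 5.6292
y = 13 * sin(150) * sin(30) = 3.25
z = 13 * cos(150) = -11.2583

(5.6292, 3.25, -11.2583)


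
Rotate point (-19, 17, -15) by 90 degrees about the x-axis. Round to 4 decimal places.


x' = -19
y' = 17*cos(90) - -15*sin(90) = 15
z' = 17*sin(90) + -15*cos(90) = 17

(-19, 15, 17)


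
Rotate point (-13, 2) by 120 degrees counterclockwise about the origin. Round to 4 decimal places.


x' = -13*cos(120) - 2*sin(120) = 4.7679
y' = -13*sin(120) + 2*cos(120) = -12.2583

(4.7679, -12.2583)


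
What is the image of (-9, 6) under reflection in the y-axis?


Reflection across y-axis: (x, y) -> (-x, y)
(-9, 6) -> (9, 6)

(9, 6)


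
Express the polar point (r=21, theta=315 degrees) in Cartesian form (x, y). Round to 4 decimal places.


x = 21 * cos(315) = 14.8492
y = 21 * sin(315) = -14.8492

(14.8492, -14.8492)


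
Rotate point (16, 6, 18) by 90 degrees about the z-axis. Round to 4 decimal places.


x' = 16*cos(90) - 6*sin(90) = -6
y' = 16*sin(90) + 6*cos(90) = 16
z' = 18

(-6, 16, 18)


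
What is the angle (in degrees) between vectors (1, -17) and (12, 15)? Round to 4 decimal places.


dot = 1*12 + -17*15 = -243
|u| = 17.0294, |v| = 19.2094
cos(angle) = -0.7428
angle = 137.9737 degrees

137.9737 degrees


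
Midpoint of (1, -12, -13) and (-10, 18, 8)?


Midpoint = ((1+-10)/2, (-12+18)/2, (-13+8)/2) = (-4.5, 3, -2.5)

(-4.5, 3, -2.5)


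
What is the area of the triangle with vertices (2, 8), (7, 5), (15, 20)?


Area = |x1(y2-y3) + x2(y3-y1) + x3(y1-y2)| / 2
= |2*(5-20) + 7*(20-8) + 15*(8-5)| / 2
= 49.5

49.5


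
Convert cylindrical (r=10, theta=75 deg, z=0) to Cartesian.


x = 10 * cos(75) = 2.5882
y = 10 * sin(75) = 9.6593
z = 0

(2.5882, 9.6593, 0)


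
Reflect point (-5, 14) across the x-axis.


Reflection across x-axis: (x, y) -> (x, -y)
(-5, 14) -> (-5, -14)

(-5, -14)


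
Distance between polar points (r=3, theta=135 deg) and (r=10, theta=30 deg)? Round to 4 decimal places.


d = sqrt(r1^2 + r2^2 - 2*r1*r2*cos(t2-t1))
d = sqrt(3^2 + 10^2 - 2*3*10*cos(30-135)) = 11.1593

11.1593


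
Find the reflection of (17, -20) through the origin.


Reflection through origin: (x, y) -> (-x, -y)
(17, -20) -> (-17, 20)

(-17, 20)


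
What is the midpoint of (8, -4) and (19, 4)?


Midpoint = ((8+19)/2, (-4+4)/2) = (13.5, 0)

(13.5, 0)


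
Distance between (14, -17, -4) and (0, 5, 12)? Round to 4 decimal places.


d = sqrt((0-14)^2 + (5--17)^2 + (12--4)^2) = 30.5941

30.5941


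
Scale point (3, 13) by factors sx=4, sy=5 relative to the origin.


Scaling: (x*sx, y*sy) = (3*4, 13*5) = (12, 65)

(12, 65)


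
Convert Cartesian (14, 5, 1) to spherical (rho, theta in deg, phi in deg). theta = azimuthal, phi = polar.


rho = sqrt(14^2 + 5^2 + 1^2) = 14.8997
theta = atan2(5, 14) = 19.6538 deg
phi = acos(1/14.8997) = 86.1517 deg

rho = 14.8997, theta = 19.6538 deg, phi = 86.1517 deg


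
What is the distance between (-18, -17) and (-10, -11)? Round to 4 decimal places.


d = sqrt((-10--18)^2 + (-11--17)^2) = 10

10


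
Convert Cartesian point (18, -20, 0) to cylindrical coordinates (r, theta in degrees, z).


r = sqrt(18^2 + (-20)^2) = 26.9072
theta = atan2(-20, 18) = 311.9872 deg
z = 0

r = 26.9072, theta = 311.9872 deg, z = 0


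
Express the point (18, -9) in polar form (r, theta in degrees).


r = sqrt(18^2 + (-9)^2) = 20.1246
theta = atan2(-9, 18) = 333.4349 degrees

r = 20.1246, theta = 333.4349 degrees


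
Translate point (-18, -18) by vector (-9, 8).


Translation: (x+dx, y+dy) = (-18+-9, -18+8) = (-27, -10)

(-27, -10)


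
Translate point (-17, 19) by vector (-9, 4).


Translation: (x+dx, y+dy) = (-17+-9, 19+4) = (-26, 23)

(-26, 23)


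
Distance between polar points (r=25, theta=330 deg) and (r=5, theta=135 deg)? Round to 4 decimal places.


d = sqrt(r1^2 + r2^2 - 2*r1*r2*cos(t2-t1))
d = sqrt(25^2 + 5^2 - 2*25*5*cos(135-330)) = 29.8577

29.8577


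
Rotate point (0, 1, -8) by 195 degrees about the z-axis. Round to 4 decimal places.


x' = 0*cos(195) - 1*sin(195) = 0.2588
y' = 0*sin(195) + 1*cos(195) = -0.9659
z' = -8

(0.2588, -0.9659, -8)


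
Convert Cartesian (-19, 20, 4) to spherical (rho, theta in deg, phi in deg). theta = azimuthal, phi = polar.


rho = sqrt((-19)^2 + 20^2 + 4^2) = 27.8747
theta = atan2(20, -19) = 133.5312 deg
phi = acos(4/27.8747) = 81.7496 deg

rho = 27.8747, theta = 133.5312 deg, phi = 81.7496 deg


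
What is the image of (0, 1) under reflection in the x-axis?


Reflection across x-axis: (x, y) -> (x, -y)
(0, 1) -> (0, -1)

(0, -1)


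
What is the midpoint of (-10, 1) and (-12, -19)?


Midpoint = ((-10+-12)/2, (1+-19)/2) = (-11, -9)

(-11, -9)


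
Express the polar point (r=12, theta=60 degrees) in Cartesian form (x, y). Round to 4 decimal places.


x = 12 * cos(60) = 6
y = 12 * sin(60) = 10.3923

(6, 10.3923)


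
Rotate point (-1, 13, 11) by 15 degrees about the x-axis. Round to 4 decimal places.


x' = -1
y' = 13*cos(15) - 11*sin(15) = 9.71
z' = 13*sin(15) + 11*cos(15) = 13.9898

(-1, 9.71, 13.9898)


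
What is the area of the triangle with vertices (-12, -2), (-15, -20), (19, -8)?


Area = |x1(y2-y3) + x2(y3-y1) + x3(y1-y2)| / 2
= |-12*(-20--8) + -15*(-8--2) + 19*(-2--20)| / 2
= 288

288


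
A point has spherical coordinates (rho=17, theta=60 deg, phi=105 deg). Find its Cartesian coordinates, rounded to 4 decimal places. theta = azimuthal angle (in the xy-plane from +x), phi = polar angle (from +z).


x = 17 * sin(105) * cos(60) = 8.2104
y = 17 * sin(105) * sin(60) = 14.2208
z = 17 * cos(105) = -4.3999

(8.2104, 14.2208, -4.3999)


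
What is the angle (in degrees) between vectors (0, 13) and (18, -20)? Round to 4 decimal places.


dot = 0*18 + 13*-20 = -260
|u| = 13, |v| = 26.9072
cos(angle) = -0.7433
angle = 138.0128 degrees

138.0128 degrees


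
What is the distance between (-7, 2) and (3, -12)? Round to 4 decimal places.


d = sqrt((3--7)^2 + (-12-2)^2) = 17.2047

17.2047


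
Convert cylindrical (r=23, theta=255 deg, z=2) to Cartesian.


x = 23 * cos(255) = -5.9528
y = 23 * sin(255) = -22.2163
z = 2

(-5.9528, -22.2163, 2)


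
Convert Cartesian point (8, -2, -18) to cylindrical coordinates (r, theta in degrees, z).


r = sqrt(8^2 + (-2)^2) = 8.2462
theta = atan2(-2, 8) = 345.9638 deg
z = -18

r = 8.2462, theta = 345.9638 deg, z = -18


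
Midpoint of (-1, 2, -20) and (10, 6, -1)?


Midpoint = ((-1+10)/2, (2+6)/2, (-20+-1)/2) = (4.5, 4, -10.5)

(4.5, 4, -10.5)


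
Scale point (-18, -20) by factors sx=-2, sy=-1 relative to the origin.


Scaling: (x*sx, y*sy) = (-18*-2, -20*-1) = (36, 20)

(36, 20)


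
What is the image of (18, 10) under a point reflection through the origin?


Reflection through origin: (x, y) -> (-x, -y)
(18, 10) -> (-18, -10)

(-18, -10)


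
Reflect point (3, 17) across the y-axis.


Reflection across y-axis: (x, y) -> (-x, y)
(3, 17) -> (-3, 17)

(-3, 17)


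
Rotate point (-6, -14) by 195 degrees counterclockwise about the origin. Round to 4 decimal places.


x' = -6*cos(195) - -14*sin(195) = 2.1721
y' = -6*sin(195) + -14*cos(195) = 15.0759

(2.1721, 15.0759)


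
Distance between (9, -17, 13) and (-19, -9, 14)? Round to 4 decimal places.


d = sqrt((-19-9)^2 + (-9--17)^2 + (14-13)^2) = 29.1376

29.1376


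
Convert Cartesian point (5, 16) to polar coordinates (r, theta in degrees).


r = sqrt(5^2 + 16^2) = 16.7631
theta = atan2(16, 5) = 72.646 degrees

r = 16.7631, theta = 72.646 degrees


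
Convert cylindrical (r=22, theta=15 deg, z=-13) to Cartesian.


x = 22 * cos(15) = 21.2504
y = 22 * sin(15) = 5.694
z = -13

(21.2504, 5.694, -13)


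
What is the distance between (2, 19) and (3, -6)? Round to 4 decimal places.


d = sqrt((3-2)^2 + (-6-19)^2) = 25.02

25.02


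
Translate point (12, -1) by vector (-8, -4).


Translation: (x+dx, y+dy) = (12+-8, -1+-4) = (4, -5)

(4, -5)


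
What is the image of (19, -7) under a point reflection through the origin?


Reflection through origin: (x, y) -> (-x, -y)
(19, -7) -> (-19, 7)

(-19, 7)


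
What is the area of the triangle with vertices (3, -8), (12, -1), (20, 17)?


Area = |x1(y2-y3) + x2(y3-y1) + x3(y1-y2)| / 2
= |3*(-1-17) + 12*(17--8) + 20*(-8--1)| / 2
= 53

53


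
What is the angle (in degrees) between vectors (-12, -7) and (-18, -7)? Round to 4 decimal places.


dot = -12*-18 + -7*-7 = 265
|u| = 13.8924, |v| = 19.3132
cos(angle) = 0.9877
angle = 9.0059 degrees

9.0059 degrees


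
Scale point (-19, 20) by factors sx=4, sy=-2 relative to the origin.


Scaling: (x*sx, y*sy) = (-19*4, 20*-2) = (-76, -40)

(-76, -40)


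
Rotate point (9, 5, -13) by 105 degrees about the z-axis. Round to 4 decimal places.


x' = 9*cos(105) - 5*sin(105) = -7.159
y' = 9*sin(105) + 5*cos(105) = 7.3992
z' = -13

(-7.159, 7.3992, -13)


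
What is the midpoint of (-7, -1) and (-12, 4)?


Midpoint = ((-7+-12)/2, (-1+4)/2) = (-9.5, 1.5)

(-9.5, 1.5)


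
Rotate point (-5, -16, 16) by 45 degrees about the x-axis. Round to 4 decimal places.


x' = -5
y' = -16*cos(45) - 16*sin(45) = -22.6274
z' = -16*sin(45) + 16*cos(45) = 0

(-5, -22.6274, 0)


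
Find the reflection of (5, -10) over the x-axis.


Reflection across x-axis: (x, y) -> (x, -y)
(5, -10) -> (5, 10)

(5, 10)


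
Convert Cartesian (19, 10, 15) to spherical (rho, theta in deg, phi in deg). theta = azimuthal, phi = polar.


rho = sqrt(19^2 + 10^2 + 15^2) = 26.1916
theta = atan2(10, 19) = 27.7585 deg
phi = acos(15/26.1916) = 55.0611 deg

rho = 26.1916, theta = 27.7585 deg, phi = 55.0611 deg


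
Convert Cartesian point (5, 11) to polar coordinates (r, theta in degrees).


r = sqrt(5^2 + 11^2) = 12.083
theta = atan2(11, 5) = 65.556 degrees

r = 12.083, theta = 65.556 degrees


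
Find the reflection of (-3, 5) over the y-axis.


Reflection across y-axis: (x, y) -> (-x, y)
(-3, 5) -> (3, 5)

(3, 5)


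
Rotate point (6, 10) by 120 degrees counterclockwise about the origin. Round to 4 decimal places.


x' = 6*cos(120) - 10*sin(120) = -11.6603
y' = 6*sin(120) + 10*cos(120) = 0.1962

(-11.6603, 0.1962)


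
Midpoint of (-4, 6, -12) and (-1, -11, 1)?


Midpoint = ((-4+-1)/2, (6+-11)/2, (-12+1)/2) = (-2.5, -2.5, -5.5)

(-2.5, -2.5, -5.5)


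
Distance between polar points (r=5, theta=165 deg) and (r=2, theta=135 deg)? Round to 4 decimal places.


d = sqrt(r1^2 + r2^2 - 2*r1*r2*cos(t2-t1))
d = sqrt(5^2 + 2^2 - 2*5*2*cos(135-165)) = 3.4175

3.4175


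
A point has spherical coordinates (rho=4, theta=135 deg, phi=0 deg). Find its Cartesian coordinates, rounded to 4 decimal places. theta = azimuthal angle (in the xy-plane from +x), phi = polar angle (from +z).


x = 4 * sin(0) * cos(135) = 0
y = 4 * sin(0) * sin(135) = 0
z = 4 * cos(0) = 4

(0, 0, 4)


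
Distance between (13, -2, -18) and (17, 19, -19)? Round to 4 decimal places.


d = sqrt((17-13)^2 + (19--2)^2 + (-19--18)^2) = 21.4009

21.4009


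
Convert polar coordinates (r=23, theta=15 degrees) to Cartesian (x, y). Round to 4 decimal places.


x = 23 * cos(15) = 22.2163
y = 23 * sin(15) = 5.9528

(22.2163, 5.9528)


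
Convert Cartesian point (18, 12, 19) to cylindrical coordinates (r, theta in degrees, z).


r = sqrt(18^2 + 12^2) = 21.6333
theta = atan2(12, 18) = 33.6901 deg
z = 19

r = 21.6333, theta = 33.6901 deg, z = 19


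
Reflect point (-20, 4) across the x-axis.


Reflection across x-axis: (x, y) -> (x, -y)
(-20, 4) -> (-20, -4)

(-20, -4)


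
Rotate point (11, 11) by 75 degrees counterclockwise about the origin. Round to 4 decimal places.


x' = 11*cos(75) - 11*sin(75) = -7.7782
y' = 11*sin(75) + 11*cos(75) = 13.4722

(-7.7782, 13.4722)


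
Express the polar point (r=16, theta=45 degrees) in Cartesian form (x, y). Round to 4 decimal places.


x = 16 * cos(45) = 11.3137
y = 16 * sin(45) = 11.3137

(11.3137, 11.3137)


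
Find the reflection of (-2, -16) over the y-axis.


Reflection across y-axis: (x, y) -> (-x, y)
(-2, -16) -> (2, -16)

(2, -16)


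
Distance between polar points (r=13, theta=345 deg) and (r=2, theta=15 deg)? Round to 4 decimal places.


d = sqrt(r1^2 + r2^2 - 2*r1*r2*cos(t2-t1))
d = sqrt(13^2 + 2^2 - 2*13*2*cos(15-345)) = 11.3122

11.3122


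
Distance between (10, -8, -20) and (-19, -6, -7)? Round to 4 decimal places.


d = sqrt((-19-10)^2 + (-6--8)^2 + (-7--20)^2) = 31.8434

31.8434


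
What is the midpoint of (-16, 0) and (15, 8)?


Midpoint = ((-16+15)/2, (0+8)/2) = (-0.5, 4)

(-0.5, 4)


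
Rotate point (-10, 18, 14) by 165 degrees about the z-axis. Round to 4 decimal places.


x' = -10*cos(165) - 18*sin(165) = 5.0005
y' = -10*sin(165) + 18*cos(165) = -19.9749
z' = 14

(5.0005, -19.9749, 14)


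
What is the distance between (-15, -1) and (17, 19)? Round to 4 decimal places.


d = sqrt((17--15)^2 + (19--1)^2) = 37.7359

37.7359


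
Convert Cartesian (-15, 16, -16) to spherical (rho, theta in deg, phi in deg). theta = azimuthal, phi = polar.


rho = sqrt((-15)^2 + 16^2 + (-16)^2) = 27.1477
theta = atan2(16, -15) = 133.1524 deg
phi = acos(-16/27.1477) = 126.1121 deg

rho = 27.1477, theta = 133.1524 deg, phi = 126.1121 deg


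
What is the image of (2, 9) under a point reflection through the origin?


Reflection through origin: (x, y) -> (-x, -y)
(2, 9) -> (-2, -9)

(-2, -9)


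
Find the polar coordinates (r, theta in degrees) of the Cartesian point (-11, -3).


r = sqrt((-11)^2 + (-3)^2) = 11.4018
theta = atan2(-3, -11) = 195.2551 degrees

r = 11.4018, theta = 195.2551 degrees


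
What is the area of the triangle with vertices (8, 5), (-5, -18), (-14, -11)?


Area = |x1(y2-y3) + x2(y3-y1) + x3(y1-y2)| / 2
= |8*(-18--11) + -5*(-11-5) + -14*(5--18)| / 2
= 149

149


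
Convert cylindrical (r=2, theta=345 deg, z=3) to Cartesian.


x = 2 * cos(345) = 1.9319
y = 2 * sin(345) = -0.5176
z = 3

(1.9319, -0.5176, 3)


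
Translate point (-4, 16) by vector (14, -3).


Translation: (x+dx, y+dy) = (-4+14, 16+-3) = (10, 13)

(10, 13)


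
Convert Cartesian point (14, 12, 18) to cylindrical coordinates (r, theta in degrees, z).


r = sqrt(14^2 + 12^2) = 18.4391
theta = atan2(12, 14) = 40.6013 deg
z = 18

r = 18.4391, theta = 40.6013 deg, z = 18


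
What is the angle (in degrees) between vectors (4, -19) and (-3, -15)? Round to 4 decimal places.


dot = 4*-3 + -19*-15 = 273
|u| = 19.4165, |v| = 15.2971
cos(angle) = 0.9191
angle = 23.1986 degrees

23.1986 degrees


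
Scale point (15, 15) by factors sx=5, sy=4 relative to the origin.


Scaling: (x*sx, y*sy) = (15*5, 15*4) = (75, 60)

(75, 60)


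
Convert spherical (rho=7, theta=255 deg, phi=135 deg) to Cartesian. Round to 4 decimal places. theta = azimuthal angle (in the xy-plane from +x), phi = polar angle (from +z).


x = 7 * sin(135) * cos(255) = -1.2811
y = 7 * sin(135) * sin(255) = -4.7811
z = 7 * cos(135) = -4.9497

(-1.2811, -4.7811, -4.9497)


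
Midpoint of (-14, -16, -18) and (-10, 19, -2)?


Midpoint = ((-14+-10)/2, (-16+19)/2, (-18+-2)/2) = (-12, 1.5, -10)

(-12, 1.5, -10)


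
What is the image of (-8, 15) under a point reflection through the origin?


Reflection through origin: (x, y) -> (-x, -y)
(-8, 15) -> (8, -15)

(8, -15)


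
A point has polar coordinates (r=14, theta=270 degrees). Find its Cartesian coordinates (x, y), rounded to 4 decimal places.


x = 14 * cos(270) = 0
y = 14 * sin(270) = -14

(0, -14)


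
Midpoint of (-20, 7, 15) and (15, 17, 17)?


Midpoint = ((-20+15)/2, (7+17)/2, (15+17)/2) = (-2.5, 12, 16)

(-2.5, 12, 16)


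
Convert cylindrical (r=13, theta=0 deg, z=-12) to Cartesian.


x = 13 * cos(0) = 13
y = 13 * sin(0) = 0
z = -12

(13, 0, -12)


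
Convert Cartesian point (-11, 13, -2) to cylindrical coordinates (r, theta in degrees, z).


r = sqrt((-11)^2 + 13^2) = 17.0294
theta = atan2(13, -11) = 130.2364 deg
z = -2

r = 17.0294, theta = 130.2364 deg, z = -2


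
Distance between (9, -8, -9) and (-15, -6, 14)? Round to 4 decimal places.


d = sqrt((-15-9)^2 + (-6--8)^2 + (14--9)^2) = 33.3017

33.3017


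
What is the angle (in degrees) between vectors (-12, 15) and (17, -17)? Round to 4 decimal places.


dot = -12*17 + 15*-17 = -459
|u| = 19.2094, |v| = 24.0416
cos(angle) = -0.9939
angle = 173.6598 degrees

173.6598 degrees


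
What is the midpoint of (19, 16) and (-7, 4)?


Midpoint = ((19+-7)/2, (16+4)/2) = (6, 10)

(6, 10)


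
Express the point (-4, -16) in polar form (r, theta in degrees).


r = sqrt((-4)^2 + (-16)^2) = 16.4924
theta = atan2(-16, -4) = 255.9638 degrees

r = 16.4924, theta = 255.9638 degrees


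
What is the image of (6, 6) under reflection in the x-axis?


Reflection across x-axis: (x, y) -> (x, -y)
(6, 6) -> (6, -6)

(6, -6)


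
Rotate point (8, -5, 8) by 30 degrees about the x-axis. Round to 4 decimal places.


x' = 8
y' = -5*cos(30) - 8*sin(30) = -8.3301
z' = -5*sin(30) + 8*cos(30) = 4.4282

(8, -8.3301, 4.4282)


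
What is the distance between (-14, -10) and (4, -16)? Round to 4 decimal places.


d = sqrt((4--14)^2 + (-16--10)^2) = 18.9737

18.9737


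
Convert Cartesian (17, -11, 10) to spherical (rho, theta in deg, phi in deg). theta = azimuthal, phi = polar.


rho = sqrt(17^2 + (-11)^2 + 10^2) = 22.5832
theta = atan2(-11, 17) = 327.0948 deg
phi = acos(10/22.5832) = 63.7169 deg

rho = 22.5832, theta = 327.0948 deg, phi = 63.7169 deg


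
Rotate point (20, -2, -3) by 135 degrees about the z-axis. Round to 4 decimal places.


x' = 20*cos(135) - -2*sin(135) = -12.7279
y' = 20*sin(135) + -2*cos(135) = 15.5563
z' = -3

(-12.7279, 15.5563, -3)


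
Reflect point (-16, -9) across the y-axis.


Reflection across y-axis: (x, y) -> (-x, y)
(-16, -9) -> (16, -9)

(16, -9)


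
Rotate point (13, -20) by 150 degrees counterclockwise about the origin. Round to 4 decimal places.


x' = 13*cos(150) - -20*sin(150) = -1.2583
y' = 13*sin(150) + -20*cos(150) = 23.8205

(-1.2583, 23.8205)


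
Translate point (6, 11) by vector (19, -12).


Translation: (x+dx, y+dy) = (6+19, 11+-12) = (25, -1)

(25, -1)


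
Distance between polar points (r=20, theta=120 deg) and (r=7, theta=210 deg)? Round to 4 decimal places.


d = sqrt(r1^2 + r2^2 - 2*r1*r2*cos(t2-t1))
d = sqrt(20^2 + 7^2 - 2*20*7*cos(210-120)) = 21.1896

21.1896


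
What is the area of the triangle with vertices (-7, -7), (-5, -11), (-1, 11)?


Area = |x1(y2-y3) + x2(y3-y1) + x3(y1-y2)| / 2
= |-7*(-11-11) + -5*(11--7) + -1*(-7--11)| / 2
= 30

30


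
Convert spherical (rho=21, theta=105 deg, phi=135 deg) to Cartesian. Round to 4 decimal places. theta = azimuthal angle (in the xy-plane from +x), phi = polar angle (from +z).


x = 21 * sin(135) * cos(105) = -3.8433
y = 21 * sin(135) * sin(105) = 14.3433
z = 21 * cos(135) = -14.8492

(-3.8433, 14.3433, -14.8492)


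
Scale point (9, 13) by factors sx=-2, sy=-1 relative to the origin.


Scaling: (x*sx, y*sy) = (9*-2, 13*-1) = (-18, -13)

(-18, -13)


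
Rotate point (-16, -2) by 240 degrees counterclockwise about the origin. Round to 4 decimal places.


x' = -16*cos(240) - -2*sin(240) = 6.2679
y' = -16*sin(240) + -2*cos(240) = 14.8564

(6.2679, 14.8564)


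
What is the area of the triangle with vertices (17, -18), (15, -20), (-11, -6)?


Area = |x1(y2-y3) + x2(y3-y1) + x3(y1-y2)| / 2
= |17*(-20--6) + 15*(-6--18) + -11*(-18--20)| / 2
= 40

40


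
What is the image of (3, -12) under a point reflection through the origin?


Reflection through origin: (x, y) -> (-x, -y)
(3, -12) -> (-3, 12)

(-3, 12)


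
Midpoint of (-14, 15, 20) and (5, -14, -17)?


Midpoint = ((-14+5)/2, (15+-14)/2, (20+-17)/2) = (-4.5, 0.5, 1.5)

(-4.5, 0.5, 1.5)


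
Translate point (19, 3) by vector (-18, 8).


Translation: (x+dx, y+dy) = (19+-18, 3+8) = (1, 11)

(1, 11)


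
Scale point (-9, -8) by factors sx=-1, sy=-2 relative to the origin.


Scaling: (x*sx, y*sy) = (-9*-1, -8*-2) = (9, 16)

(9, 16)


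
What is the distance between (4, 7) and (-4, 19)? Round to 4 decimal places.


d = sqrt((-4-4)^2 + (19-7)^2) = 14.4222

14.4222


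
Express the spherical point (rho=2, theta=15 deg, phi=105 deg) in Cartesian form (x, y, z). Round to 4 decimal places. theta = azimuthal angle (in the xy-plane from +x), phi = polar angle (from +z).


x = 2 * sin(105) * cos(15) = 1.866
y = 2 * sin(105) * sin(15) = 0.5
z = 2 * cos(105) = -0.5176

(1.866, 0.5, -0.5176)


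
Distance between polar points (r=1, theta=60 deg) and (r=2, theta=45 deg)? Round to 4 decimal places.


d = sqrt(r1^2 + r2^2 - 2*r1*r2*cos(t2-t1))
d = sqrt(1^2 + 2^2 - 2*1*2*cos(45-60)) = 1.066

1.066


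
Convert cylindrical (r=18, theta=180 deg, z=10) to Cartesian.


x = 18 * cos(180) = -18
y = 18 * sin(180) = 0
z = 10

(-18, 0, 10)


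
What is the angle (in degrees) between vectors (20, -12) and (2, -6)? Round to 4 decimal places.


dot = 20*2 + -12*-6 = 112
|u| = 23.3238, |v| = 6.3246
cos(angle) = 0.7593
angle = 40.6013 degrees

40.6013 degrees


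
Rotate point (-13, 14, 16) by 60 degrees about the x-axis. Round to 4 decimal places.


x' = -13
y' = 14*cos(60) - 16*sin(60) = -6.8564
z' = 14*sin(60) + 16*cos(60) = 20.1244

(-13, -6.8564, 20.1244)


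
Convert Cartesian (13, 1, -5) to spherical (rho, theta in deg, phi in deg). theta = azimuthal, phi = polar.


rho = sqrt(13^2 + 1^2 + (-5)^2) = 13.9642
theta = atan2(1, 13) = 4.3987 deg
phi = acos(-5/13.9642) = 110.9809 deg

rho = 13.9642, theta = 4.3987 deg, phi = 110.9809 deg


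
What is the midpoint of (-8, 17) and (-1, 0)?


Midpoint = ((-8+-1)/2, (17+0)/2) = (-4.5, 8.5)

(-4.5, 8.5)


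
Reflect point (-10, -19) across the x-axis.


Reflection across x-axis: (x, y) -> (x, -y)
(-10, -19) -> (-10, 19)

(-10, 19)


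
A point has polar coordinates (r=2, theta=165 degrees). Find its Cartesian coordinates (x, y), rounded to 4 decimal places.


x = 2 * cos(165) = -1.9319
y = 2 * sin(165) = 0.5176

(-1.9319, 0.5176)


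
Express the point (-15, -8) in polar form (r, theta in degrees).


r = sqrt((-15)^2 + (-8)^2) = 17
theta = atan2(-8, -15) = 208.0725 degrees

r = 17, theta = 208.0725 degrees


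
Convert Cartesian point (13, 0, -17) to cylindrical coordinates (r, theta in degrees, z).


r = sqrt(13^2 + 0^2) = 13
theta = atan2(0, 13) = 0 deg
z = -17

r = 13, theta = 0 deg, z = -17


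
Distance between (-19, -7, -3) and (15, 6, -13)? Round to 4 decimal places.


d = sqrt((15--19)^2 + (6--7)^2 + (-13--3)^2) = 37.7492

37.7492


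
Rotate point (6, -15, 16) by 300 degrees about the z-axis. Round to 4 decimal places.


x' = 6*cos(300) - -15*sin(300) = -9.9904
y' = 6*sin(300) + -15*cos(300) = -12.6962
z' = 16

(-9.9904, -12.6962, 16)


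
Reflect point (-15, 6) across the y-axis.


Reflection across y-axis: (x, y) -> (-x, y)
(-15, 6) -> (15, 6)

(15, 6)


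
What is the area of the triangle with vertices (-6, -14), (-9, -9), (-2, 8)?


Area = |x1(y2-y3) + x2(y3-y1) + x3(y1-y2)| / 2
= |-6*(-9-8) + -9*(8--14) + -2*(-14--9)| / 2
= 43

43


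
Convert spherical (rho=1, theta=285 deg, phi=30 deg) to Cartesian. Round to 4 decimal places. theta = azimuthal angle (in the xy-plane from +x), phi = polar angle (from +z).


x = 1 * sin(30) * cos(285) = 0.1294
y = 1 * sin(30) * sin(285) = -0.483
z = 1 * cos(30) = 0.866

(0.1294, -0.483, 0.866)


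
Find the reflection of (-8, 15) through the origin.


Reflection through origin: (x, y) -> (-x, -y)
(-8, 15) -> (8, -15)

(8, -15)


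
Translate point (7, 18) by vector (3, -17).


Translation: (x+dx, y+dy) = (7+3, 18+-17) = (10, 1)

(10, 1)


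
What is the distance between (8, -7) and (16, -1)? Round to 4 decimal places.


d = sqrt((16-8)^2 + (-1--7)^2) = 10

10


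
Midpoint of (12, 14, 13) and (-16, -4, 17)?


Midpoint = ((12+-16)/2, (14+-4)/2, (13+17)/2) = (-2, 5, 15)

(-2, 5, 15)


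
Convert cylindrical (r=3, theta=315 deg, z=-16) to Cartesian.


x = 3 * cos(315) = 2.1213
y = 3 * sin(315) = -2.1213
z = -16

(2.1213, -2.1213, -16)


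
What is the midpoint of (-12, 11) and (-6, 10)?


Midpoint = ((-12+-6)/2, (11+10)/2) = (-9, 10.5)

(-9, 10.5)


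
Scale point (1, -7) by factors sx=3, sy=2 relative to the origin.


Scaling: (x*sx, y*sy) = (1*3, -7*2) = (3, -14)

(3, -14)


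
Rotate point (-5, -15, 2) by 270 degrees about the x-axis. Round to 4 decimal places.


x' = -5
y' = -15*cos(270) - 2*sin(270) = 2
z' = -15*sin(270) + 2*cos(270) = 15

(-5, 2, 15)


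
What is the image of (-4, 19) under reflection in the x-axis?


Reflection across x-axis: (x, y) -> (x, -y)
(-4, 19) -> (-4, -19)

(-4, -19)


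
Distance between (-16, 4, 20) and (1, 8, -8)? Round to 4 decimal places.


d = sqrt((1--16)^2 + (8-4)^2 + (-8-20)^2) = 33

33


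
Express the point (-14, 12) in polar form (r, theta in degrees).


r = sqrt((-14)^2 + 12^2) = 18.4391
theta = atan2(12, -14) = 139.3987 degrees

r = 18.4391, theta = 139.3987 degrees


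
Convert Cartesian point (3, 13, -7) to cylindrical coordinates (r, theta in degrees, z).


r = sqrt(3^2 + 13^2) = 13.3417
theta = atan2(13, 3) = 77.0054 deg
z = -7

r = 13.3417, theta = 77.0054 deg, z = -7


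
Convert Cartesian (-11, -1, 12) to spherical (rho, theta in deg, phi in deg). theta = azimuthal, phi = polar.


rho = sqrt((-11)^2 + (-1)^2 + 12^2) = 16.3095
theta = atan2(-1, -11) = 185.1944 deg
phi = acos(12/16.3095) = 42.6279 deg

rho = 16.3095, theta = 185.1944 deg, phi = 42.6279 deg


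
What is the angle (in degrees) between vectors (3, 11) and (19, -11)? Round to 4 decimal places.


dot = 3*19 + 11*-11 = -64
|u| = 11.4018, |v| = 21.9545
cos(angle) = -0.2557
angle = 104.8135 degrees

104.8135 degrees
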